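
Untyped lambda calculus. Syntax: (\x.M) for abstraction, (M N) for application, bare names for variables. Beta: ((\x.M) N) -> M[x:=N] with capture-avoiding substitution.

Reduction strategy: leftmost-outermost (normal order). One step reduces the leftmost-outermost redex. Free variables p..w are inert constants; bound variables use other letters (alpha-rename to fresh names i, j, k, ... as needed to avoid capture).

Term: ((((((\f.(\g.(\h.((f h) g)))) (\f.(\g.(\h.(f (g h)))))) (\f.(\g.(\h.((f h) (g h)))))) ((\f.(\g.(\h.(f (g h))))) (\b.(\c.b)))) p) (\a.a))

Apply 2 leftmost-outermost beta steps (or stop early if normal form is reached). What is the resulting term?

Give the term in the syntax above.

Answer: ((((\h.(((\f.(\g.(\h.(f (g h))))) h) (\f.(\g.(\h.((f h) (g h))))))) ((\f.(\g.(\h.(f (g h))))) (\b.(\c.b)))) p) (\a.a))

Derivation:
Step 0: ((((((\f.(\g.(\h.((f h) g)))) (\f.(\g.(\h.(f (g h)))))) (\f.(\g.(\h.((f h) (g h)))))) ((\f.(\g.(\h.(f (g h))))) (\b.(\c.b)))) p) (\a.a))
Step 1: (((((\g.(\h.(((\f.(\g.(\h.(f (g h))))) h) g))) (\f.(\g.(\h.((f h) (g h)))))) ((\f.(\g.(\h.(f (g h))))) (\b.(\c.b)))) p) (\a.a))
Step 2: ((((\h.(((\f.(\g.(\h.(f (g h))))) h) (\f.(\g.(\h.((f h) (g h))))))) ((\f.(\g.(\h.(f (g h))))) (\b.(\c.b)))) p) (\a.a))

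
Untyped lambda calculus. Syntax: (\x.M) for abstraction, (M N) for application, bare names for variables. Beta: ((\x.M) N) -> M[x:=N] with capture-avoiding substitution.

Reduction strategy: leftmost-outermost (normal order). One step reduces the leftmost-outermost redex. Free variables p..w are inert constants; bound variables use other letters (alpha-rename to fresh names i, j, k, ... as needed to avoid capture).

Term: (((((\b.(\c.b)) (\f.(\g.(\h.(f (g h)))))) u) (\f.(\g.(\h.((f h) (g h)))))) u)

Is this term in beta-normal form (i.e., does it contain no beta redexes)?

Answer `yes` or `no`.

Term: (((((\b.(\c.b)) (\f.(\g.(\h.(f (g h)))))) u) (\f.(\g.(\h.((f h) (g h)))))) u)
Found 1 beta redex(es).

Answer: no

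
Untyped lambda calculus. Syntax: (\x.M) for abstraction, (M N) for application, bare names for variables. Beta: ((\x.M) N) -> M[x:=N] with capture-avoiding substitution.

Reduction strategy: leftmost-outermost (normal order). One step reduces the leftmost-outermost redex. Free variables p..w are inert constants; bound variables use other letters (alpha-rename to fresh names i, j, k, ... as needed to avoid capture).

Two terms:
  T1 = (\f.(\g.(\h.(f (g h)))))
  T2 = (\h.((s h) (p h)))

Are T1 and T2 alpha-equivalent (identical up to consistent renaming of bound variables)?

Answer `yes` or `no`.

Answer: no

Derivation:
Term 1: (\f.(\g.(\h.(f (g h)))))
Term 2: (\h.((s h) (p h)))
Alpha-equivalence: compare structure up to binder renaming.
Result: False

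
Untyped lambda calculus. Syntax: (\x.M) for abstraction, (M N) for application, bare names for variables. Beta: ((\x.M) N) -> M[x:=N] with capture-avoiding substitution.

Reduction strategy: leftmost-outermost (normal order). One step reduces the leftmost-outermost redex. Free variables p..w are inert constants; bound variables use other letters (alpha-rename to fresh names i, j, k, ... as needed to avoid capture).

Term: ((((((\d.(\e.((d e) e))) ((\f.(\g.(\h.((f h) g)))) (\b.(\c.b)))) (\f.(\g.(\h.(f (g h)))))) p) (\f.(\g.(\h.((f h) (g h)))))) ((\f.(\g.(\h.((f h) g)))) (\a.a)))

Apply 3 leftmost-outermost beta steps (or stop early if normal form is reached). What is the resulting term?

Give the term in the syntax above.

Answer: ((((((\g.(\h.(((\b.(\c.b)) h) g))) (\f.(\g.(\h.(f (g h)))))) (\f.(\g.(\h.(f (g h)))))) p) (\f.(\g.(\h.((f h) (g h)))))) ((\f.(\g.(\h.((f h) g)))) (\a.a)))

Derivation:
Step 0: ((((((\d.(\e.((d e) e))) ((\f.(\g.(\h.((f h) g)))) (\b.(\c.b)))) (\f.(\g.(\h.(f (g h)))))) p) (\f.(\g.(\h.((f h) (g h)))))) ((\f.(\g.(\h.((f h) g)))) (\a.a)))
Step 1: (((((\e.((((\f.(\g.(\h.((f h) g)))) (\b.(\c.b))) e) e)) (\f.(\g.(\h.(f (g h)))))) p) (\f.(\g.(\h.((f h) (g h)))))) ((\f.(\g.(\h.((f h) g)))) (\a.a)))
Step 2: (((((((\f.(\g.(\h.((f h) g)))) (\b.(\c.b))) (\f.(\g.(\h.(f (g h)))))) (\f.(\g.(\h.(f (g h)))))) p) (\f.(\g.(\h.((f h) (g h)))))) ((\f.(\g.(\h.((f h) g)))) (\a.a)))
Step 3: ((((((\g.(\h.(((\b.(\c.b)) h) g))) (\f.(\g.(\h.(f (g h)))))) (\f.(\g.(\h.(f (g h)))))) p) (\f.(\g.(\h.((f h) (g h)))))) ((\f.(\g.(\h.((f h) g)))) (\a.a)))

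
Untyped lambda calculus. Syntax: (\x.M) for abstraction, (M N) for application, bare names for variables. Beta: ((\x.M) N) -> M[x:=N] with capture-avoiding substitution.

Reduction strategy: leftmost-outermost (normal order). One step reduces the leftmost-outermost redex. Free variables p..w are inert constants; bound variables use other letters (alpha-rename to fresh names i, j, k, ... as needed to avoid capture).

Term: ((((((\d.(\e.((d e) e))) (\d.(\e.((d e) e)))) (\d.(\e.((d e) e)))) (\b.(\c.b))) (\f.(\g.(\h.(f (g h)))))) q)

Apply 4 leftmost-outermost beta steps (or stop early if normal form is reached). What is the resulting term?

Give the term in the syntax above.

Answer: ((((((\d.(\e.((d e) e))) (\d.(\e.((d e) e)))) (\d.(\e.((d e) e)))) (\b.(\c.b))) (\f.(\g.(\h.(f (g h)))))) q)

Derivation:
Step 0: ((((((\d.(\e.((d e) e))) (\d.(\e.((d e) e)))) (\d.(\e.((d e) e)))) (\b.(\c.b))) (\f.(\g.(\h.(f (g h)))))) q)
Step 1: (((((\e.(((\d.(\e.((d e) e))) e) e)) (\d.(\e.((d e) e)))) (\b.(\c.b))) (\f.(\g.(\h.(f (g h)))))) q)
Step 2: ((((((\d.(\e.((d e) e))) (\d.(\e.((d e) e)))) (\d.(\e.((d e) e)))) (\b.(\c.b))) (\f.(\g.(\h.(f (g h)))))) q)
Step 3: (((((\e.(((\d.(\e.((d e) e))) e) e)) (\d.(\e.((d e) e)))) (\b.(\c.b))) (\f.(\g.(\h.(f (g h)))))) q)
Step 4: ((((((\d.(\e.((d e) e))) (\d.(\e.((d e) e)))) (\d.(\e.((d e) e)))) (\b.(\c.b))) (\f.(\g.(\h.(f (g h)))))) q)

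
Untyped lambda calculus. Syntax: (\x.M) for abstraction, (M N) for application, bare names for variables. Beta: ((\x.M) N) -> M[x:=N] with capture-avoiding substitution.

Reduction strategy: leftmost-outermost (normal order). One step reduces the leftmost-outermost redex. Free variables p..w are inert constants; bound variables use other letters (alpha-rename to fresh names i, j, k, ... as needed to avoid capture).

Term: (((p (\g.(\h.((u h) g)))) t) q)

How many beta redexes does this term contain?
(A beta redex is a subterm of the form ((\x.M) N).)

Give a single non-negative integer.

Term: (((p (\g.(\h.((u h) g)))) t) q)
  (no redexes)
Total redexes: 0

Answer: 0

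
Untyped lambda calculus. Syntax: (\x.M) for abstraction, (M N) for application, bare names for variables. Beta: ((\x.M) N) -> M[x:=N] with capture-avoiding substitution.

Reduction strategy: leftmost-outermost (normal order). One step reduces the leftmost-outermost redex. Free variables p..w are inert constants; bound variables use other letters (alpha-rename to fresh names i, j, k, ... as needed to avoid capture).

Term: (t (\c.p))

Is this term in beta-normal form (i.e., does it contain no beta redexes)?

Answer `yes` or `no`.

Term: (t (\c.p))
No beta redexes found.

Answer: yes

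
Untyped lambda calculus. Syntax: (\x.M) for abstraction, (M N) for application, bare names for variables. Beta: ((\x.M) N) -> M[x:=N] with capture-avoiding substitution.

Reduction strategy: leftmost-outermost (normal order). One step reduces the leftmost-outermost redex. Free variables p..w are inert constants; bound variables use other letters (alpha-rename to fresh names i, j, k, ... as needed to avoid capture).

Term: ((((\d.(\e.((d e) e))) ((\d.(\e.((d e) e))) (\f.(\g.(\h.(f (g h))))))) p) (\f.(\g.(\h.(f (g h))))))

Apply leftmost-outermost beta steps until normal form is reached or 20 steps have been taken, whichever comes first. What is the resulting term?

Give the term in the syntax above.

Step 0: ((((\d.(\e.((d e) e))) ((\d.(\e.((d e) e))) (\f.(\g.(\h.(f (g h))))))) p) (\f.(\g.(\h.(f (g h))))))
Step 1: (((\e.((((\d.(\e.((d e) e))) (\f.(\g.(\h.(f (g h)))))) e) e)) p) (\f.(\g.(\h.(f (g h))))))
Step 2: (((((\d.(\e.((d e) e))) (\f.(\g.(\h.(f (g h)))))) p) p) (\f.(\g.(\h.(f (g h))))))
Step 3: ((((\e.(((\f.(\g.(\h.(f (g h))))) e) e)) p) p) (\f.(\g.(\h.(f (g h))))))
Step 4: (((((\f.(\g.(\h.(f (g h))))) p) p) p) (\f.(\g.(\h.(f (g h))))))
Step 5: ((((\g.(\h.(p (g h)))) p) p) (\f.(\g.(\h.(f (g h))))))
Step 6: (((\h.(p (p h))) p) (\f.(\g.(\h.(f (g h))))))
Step 7: ((p (p p)) (\f.(\g.(\h.(f (g h))))))

Answer: ((p (p p)) (\f.(\g.(\h.(f (g h))))))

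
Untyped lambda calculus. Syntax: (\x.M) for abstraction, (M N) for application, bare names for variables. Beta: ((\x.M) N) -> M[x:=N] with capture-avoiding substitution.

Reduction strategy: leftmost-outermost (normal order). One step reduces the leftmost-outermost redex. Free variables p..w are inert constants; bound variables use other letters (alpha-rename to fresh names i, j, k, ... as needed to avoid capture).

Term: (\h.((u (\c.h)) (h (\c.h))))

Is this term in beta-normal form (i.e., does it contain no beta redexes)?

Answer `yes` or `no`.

Term: (\h.((u (\c.h)) (h (\c.h))))
No beta redexes found.

Answer: yes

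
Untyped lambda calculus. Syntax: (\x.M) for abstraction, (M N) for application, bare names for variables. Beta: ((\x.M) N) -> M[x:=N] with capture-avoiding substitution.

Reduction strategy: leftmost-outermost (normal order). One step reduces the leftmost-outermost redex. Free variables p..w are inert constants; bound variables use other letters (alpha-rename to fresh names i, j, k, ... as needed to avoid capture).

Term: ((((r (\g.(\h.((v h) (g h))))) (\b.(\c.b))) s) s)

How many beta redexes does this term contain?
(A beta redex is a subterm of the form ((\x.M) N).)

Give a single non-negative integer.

Term: ((((r (\g.(\h.((v h) (g h))))) (\b.(\c.b))) s) s)
  (no redexes)
Total redexes: 0

Answer: 0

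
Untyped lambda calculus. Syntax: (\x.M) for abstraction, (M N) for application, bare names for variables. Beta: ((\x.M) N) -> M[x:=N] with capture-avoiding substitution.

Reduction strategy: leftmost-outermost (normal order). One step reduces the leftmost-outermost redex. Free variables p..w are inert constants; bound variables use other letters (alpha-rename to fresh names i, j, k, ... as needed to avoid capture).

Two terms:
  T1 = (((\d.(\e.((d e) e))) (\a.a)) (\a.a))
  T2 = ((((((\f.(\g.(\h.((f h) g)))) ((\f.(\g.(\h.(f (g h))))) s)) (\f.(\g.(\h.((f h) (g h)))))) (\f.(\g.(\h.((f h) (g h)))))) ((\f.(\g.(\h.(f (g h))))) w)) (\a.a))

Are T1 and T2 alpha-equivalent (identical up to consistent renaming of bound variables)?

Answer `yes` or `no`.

Answer: no

Derivation:
Term 1: (((\d.(\e.((d e) e))) (\a.a)) (\a.a))
Term 2: ((((((\f.(\g.(\h.((f h) g)))) ((\f.(\g.(\h.(f (g h))))) s)) (\f.(\g.(\h.((f h) (g h)))))) (\f.(\g.(\h.((f h) (g h)))))) ((\f.(\g.(\h.(f (g h))))) w)) (\a.a))
Alpha-equivalence: compare structure up to binder renaming.
Result: False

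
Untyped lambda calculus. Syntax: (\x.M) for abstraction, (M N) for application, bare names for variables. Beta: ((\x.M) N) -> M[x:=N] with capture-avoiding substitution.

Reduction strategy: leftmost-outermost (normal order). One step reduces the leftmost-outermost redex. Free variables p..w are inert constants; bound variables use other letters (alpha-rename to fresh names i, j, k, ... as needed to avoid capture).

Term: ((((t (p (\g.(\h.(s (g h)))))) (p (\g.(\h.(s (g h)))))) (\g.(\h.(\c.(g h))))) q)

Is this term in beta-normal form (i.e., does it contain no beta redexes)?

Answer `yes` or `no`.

Answer: yes

Derivation:
Term: ((((t (p (\g.(\h.(s (g h)))))) (p (\g.(\h.(s (g h)))))) (\g.(\h.(\c.(g h))))) q)
No beta redexes found.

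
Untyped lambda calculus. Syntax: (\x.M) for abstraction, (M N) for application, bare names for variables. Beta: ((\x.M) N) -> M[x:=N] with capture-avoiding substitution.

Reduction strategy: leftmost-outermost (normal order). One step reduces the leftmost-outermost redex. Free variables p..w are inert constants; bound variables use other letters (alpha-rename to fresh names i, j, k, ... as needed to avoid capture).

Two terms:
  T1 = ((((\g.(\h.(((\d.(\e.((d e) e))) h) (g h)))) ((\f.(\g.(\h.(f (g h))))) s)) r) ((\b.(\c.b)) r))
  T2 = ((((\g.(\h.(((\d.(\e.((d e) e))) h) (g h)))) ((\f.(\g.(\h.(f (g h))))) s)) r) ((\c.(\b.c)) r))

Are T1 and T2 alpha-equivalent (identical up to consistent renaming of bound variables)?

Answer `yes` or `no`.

Answer: yes

Derivation:
Term 1: ((((\g.(\h.(((\d.(\e.((d e) e))) h) (g h)))) ((\f.(\g.(\h.(f (g h))))) s)) r) ((\b.(\c.b)) r))
Term 2: ((((\g.(\h.(((\d.(\e.((d e) e))) h) (g h)))) ((\f.(\g.(\h.(f (g h))))) s)) r) ((\c.(\b.c)) r))
Alpha-equivalence: compare structure up to binder renaming.
Result: True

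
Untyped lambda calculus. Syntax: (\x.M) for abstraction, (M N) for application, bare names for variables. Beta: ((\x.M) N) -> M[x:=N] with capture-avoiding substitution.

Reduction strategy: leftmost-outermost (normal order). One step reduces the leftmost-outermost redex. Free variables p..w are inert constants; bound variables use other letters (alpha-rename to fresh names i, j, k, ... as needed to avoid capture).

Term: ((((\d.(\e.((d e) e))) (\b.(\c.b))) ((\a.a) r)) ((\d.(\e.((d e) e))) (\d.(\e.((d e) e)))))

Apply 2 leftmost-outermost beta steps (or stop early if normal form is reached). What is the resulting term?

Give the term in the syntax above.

Answer: ((((\b.(\c.b)) ((\a.a) r)) ((\a.a) r)) ((\d.(\e.((d e) e))) (\d.(\e.((d e) e)))))

Derivation:
Step 0: ((((\d.(\e.((d e) e))) (\b.(\c.b))) ((\a.a) r)) ((\d.(\e.((d e) e))) (\d.(\e.((d e) e)))))
Step 1: (((\e.(((\b.(\c.b)) e) e)) ((\a.a) r)) ((\d.(\e.((d e) e))) (\d.(\e.((d e) e)))))
Step 2: ((((\b.(\c.b)) ((\a.a) r)) ((\a.a) r)) ((\d.(\e.((d e) e))) (\d.(\e.((d e) e)))))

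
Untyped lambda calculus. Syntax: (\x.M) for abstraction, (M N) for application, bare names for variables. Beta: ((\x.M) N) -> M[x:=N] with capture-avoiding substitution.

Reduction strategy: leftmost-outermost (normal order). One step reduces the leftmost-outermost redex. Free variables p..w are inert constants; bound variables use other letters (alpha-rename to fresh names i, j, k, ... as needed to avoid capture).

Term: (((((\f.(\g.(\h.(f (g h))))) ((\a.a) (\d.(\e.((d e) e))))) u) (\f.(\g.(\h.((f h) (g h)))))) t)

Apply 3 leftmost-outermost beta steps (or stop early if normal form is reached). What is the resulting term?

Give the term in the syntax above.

Step 0: (((((\f.(\g.(\h.(f (g h))))) ((\a.a) (\d.(\e.((d e) e))))) u) (\f.(\g.(\h.((f h) (g h)))))) t)
Step 1: ((((\g.(\h.(((\a.a) (\d.(\e.((d e) e)))) (g h)))) u) (\f.(\g.(\h.((f h) (g h)))))) t)
Step 2: (((\h.(((\a.a) (\d.(\e.((d e) e)))) (u h))) (\f.(\g.(\h.((f h) (g h)))))) t)
Step 3: ((((\a.a) (\d.(\e.((d e) e)))) (u (\f.(\g.(\h.((f h) (g h))))))) t)

Answer: ((((\a.a) (\d.(\e.((d e) e)))) (u (\f.(\g.(\h.((f h) (g h))))))) t)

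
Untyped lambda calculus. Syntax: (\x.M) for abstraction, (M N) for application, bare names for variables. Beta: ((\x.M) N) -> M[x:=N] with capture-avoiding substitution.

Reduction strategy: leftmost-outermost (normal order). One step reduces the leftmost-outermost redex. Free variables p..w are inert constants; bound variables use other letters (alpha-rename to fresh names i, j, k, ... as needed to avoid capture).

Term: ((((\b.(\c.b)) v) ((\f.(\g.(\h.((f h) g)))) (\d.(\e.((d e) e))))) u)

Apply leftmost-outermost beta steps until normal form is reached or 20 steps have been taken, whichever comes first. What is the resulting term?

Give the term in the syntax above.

Step 0: ((((\b.(\c.b)) v) ((\f.(\g.(\h.((f h) g)))) (\d.(\e.((d e) e))))) u)
Step 1: (((\c.v) ((\f.(\g.(\h.((f h) g)))) (\d.(\e.((d e) e))))) u)
Step 2: (v u)

Answer: (v u)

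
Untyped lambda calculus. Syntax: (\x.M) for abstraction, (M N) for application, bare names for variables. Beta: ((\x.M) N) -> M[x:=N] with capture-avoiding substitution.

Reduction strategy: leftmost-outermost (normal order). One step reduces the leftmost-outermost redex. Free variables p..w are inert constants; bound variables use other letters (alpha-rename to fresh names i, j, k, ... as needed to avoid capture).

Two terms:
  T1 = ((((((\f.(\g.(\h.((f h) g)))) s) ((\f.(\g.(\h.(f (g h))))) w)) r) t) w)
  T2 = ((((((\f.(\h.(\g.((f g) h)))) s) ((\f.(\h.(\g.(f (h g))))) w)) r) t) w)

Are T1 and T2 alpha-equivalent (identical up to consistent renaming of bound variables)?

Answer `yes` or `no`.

Answer: yes

Derivation:
Term 1: ((((((\f.(\g.(\h.((f h) g)))) s) ((\f.(\g.(\h.(f (g h))))) w)) r) t) w)
Term 2: ((((((\f.(\h.(\g.((f g) h)))) s) ((\f.(\h.(\g.(f (h g))))) w)) r) t) w)
Alpha-equivalence: compare structure up to binder renaming.
Result: True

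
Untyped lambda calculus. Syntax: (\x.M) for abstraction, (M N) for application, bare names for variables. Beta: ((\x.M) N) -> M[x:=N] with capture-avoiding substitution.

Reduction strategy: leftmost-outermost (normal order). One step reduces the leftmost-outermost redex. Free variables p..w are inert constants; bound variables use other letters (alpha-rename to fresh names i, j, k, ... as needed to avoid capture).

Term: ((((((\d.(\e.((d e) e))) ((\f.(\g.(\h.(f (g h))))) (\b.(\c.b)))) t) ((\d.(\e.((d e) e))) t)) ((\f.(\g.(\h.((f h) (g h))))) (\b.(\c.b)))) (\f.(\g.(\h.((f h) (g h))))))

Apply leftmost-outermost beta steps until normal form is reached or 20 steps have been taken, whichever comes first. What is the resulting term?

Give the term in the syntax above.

Answer: (((t t) (\g.(\h.h))) (\f.(\g.(\h.((f h) (g h))))))

Derivation:
Step 0: ((((((\d.(\e.((d e) e))) ((\f.(\g.(\h.(f (g h))))) (\b.(\c.b)))) t) ((\d.(\e.((d e) e))) t)) ((\f.(\g.(\h.((f h) (g h))))) (\b.(\c.b)))) (\f.(\g.(\h.((f h) (g h))))))
Step 1: (((((\e.((((\f.(\g.(\h.(f (g h))))) (\b.(\c.b))) e) e)) t) ((\d.(\e.((d e) e))) t)) ((\f.(\g.(\h.((f h) (g h))))) (\b.(\c.b)))) (\f.(\g.(\h.((f h) (g h))))))
Step 2: (((((((\f.(\g.(\h.(f (g h))))) (\b.(\c.b))) t) t) ((\d.(\e.((d e) e))) t)) ((\f.(\g.(\h.((f h) (g h))))) (\b.(\c.b)))) (\f.(\g.(\h.((f h) (g h))))))
Step 3: ((((((\g.(\h.((\b.(\c.b)) (g h)))) t) t) ((\d.(\e.((d e) e))) t)) ((\f.(\g.(\h.((f h) (g h))))) (\b.(\c.b)))) (\f.(\g.(\h.((f h) (g h))))))
Step 4: (((((\h.((\b.(\c.b)) (t h))) t) ((\d.(\e.((d e) e))) t)) ((\f.(\g.(\h.((f h) (g h))))) (\b.(\c.b)))) (\f.(\g.(\h.((f h) (g h))))))
Step 5: (((((\b.(\c.b)) (t t)) ((\d.(\e.((d e) e))) t)) ((\f.(\g.(\h.((f h) (g h))))) (\b.(\c.b)))) (\f.(\g.(\h.((f h) (g h))))))
Step 6: ((((\c.(t t)) ((\d.(\e.((d e) e))) t)) ((\f.(\g.(\h.((f h) (g h))))) (\b.(\c.b)))) (\f.(\g.(\h.((f h) (g h))))))
Step 7: (((t t) ((\f.(\g.(\h.((f h) (g h))))) (\b.(\c.b)))) (\f.(\g.(\h.((f h) (g h))))))
Step 8: (((t t) (\g.(\h.(((\b.(\c.b)) h) (g h))))) (\f.(\g.(\h.((f h) (g h))))))
Step 9: (((t t) (\g.(\h.((\c.h) (g h))))) (\f.(\g.(\h.((f h) (g h))))))
Step 10: (((t t) (\g.(\h.h))) (\f.(\g.(\h.((f h) (g h))))))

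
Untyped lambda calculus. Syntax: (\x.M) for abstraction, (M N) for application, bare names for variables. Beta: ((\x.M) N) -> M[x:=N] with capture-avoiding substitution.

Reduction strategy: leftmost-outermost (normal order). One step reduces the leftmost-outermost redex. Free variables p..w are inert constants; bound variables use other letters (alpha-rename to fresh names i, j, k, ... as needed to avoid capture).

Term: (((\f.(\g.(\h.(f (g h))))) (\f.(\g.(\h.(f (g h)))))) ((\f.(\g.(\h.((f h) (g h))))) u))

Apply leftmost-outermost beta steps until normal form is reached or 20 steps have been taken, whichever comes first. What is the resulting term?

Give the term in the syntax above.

Answer: (\h.(\g.(\i.((u (g i)) (h (g i))))))

Derivation:
Step 0: (((\f.(\g.(\h.(f (g h))))) (\f.(\g.(\h.(f (g h)))))) ((\f.(\g.(\h.((f h) (g h))))) u))
Step 1: ((\g.(\h.((\f.(\g.(\h.(f (g h))))) (g h)))) ((\f.(\g.(\h.((f h) (g h))))) u))
Step 2: (\h.((\f.(\g.(\h.(f (g h))))) (((\f.(\g.(\h.((f h) (g h))))) u) h)))
Step 3: (\h.(\g.(\i.((((\f.(\g.(\h.((f h) (g h))))) u) h) (g i)))))
Step 4: (\h.(\g.(\i.(((\g.(\h.((u h) (g h)))) h) (g i)))))
Step 5: (\h.(\g.(\i.((\i.((u i) (h i))) (g i)))))
Step 6: (\h.(\g.(\i.((u (g i)) (h (g i))))))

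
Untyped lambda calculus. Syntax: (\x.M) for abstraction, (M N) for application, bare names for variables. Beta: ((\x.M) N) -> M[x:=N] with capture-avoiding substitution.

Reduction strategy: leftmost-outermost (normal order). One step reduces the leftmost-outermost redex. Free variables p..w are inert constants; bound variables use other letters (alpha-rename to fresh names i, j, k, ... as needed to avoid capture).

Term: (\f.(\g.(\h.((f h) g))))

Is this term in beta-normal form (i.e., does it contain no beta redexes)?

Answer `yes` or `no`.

Term: (\f.(\g.(\h.((f h) g))))
No beta redexes found.

Answer: yes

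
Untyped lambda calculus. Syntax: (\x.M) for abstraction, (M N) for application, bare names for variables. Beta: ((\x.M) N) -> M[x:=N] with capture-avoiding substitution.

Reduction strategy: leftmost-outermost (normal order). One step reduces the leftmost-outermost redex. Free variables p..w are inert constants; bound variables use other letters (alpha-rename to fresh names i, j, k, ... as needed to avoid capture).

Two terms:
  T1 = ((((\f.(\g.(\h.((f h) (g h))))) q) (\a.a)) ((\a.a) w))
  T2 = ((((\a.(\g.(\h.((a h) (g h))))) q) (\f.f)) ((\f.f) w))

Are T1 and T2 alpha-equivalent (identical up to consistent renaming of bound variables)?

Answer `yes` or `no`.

Term 1: ((((\f.(\g.(\h.((f h) (g h))))) q) (\a.a)) ((\a.a) w))
Term 2: ((((\a.(\g.(\h.((a h) (g h))))) q) (\f.f)) ((\f.f) w))
Alpha-equivalence: compare structure up to binder renaming.
Result: True

Answer: yes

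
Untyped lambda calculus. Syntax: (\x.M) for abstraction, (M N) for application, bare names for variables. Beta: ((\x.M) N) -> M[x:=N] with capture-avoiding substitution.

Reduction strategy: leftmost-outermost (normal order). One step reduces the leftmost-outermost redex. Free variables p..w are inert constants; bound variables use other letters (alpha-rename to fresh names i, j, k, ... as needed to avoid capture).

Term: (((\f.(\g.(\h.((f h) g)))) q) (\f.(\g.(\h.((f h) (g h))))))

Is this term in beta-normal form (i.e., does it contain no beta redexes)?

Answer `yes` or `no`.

Term: (((\f.(\g.(\h.((f h) g)))) q) (\f.(\g.(\h.((f h) (g h))))))
Found 1 beta redex(es).

Answer: no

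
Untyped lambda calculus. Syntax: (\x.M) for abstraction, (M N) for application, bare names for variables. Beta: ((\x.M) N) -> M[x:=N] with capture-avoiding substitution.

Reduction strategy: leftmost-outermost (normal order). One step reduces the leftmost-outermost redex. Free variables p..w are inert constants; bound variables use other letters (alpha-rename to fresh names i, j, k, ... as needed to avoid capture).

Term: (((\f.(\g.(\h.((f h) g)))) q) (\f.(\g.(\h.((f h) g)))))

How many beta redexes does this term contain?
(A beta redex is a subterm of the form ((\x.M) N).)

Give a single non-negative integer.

Term: (((\f.(\g.(\h.((f h) g)))) q) (\f.(\g.(\h.((f h) g)))))
  Redex: ((\f.(\g.(\h.((f h) g)))) q)
Total redexes: 1

Answer: 1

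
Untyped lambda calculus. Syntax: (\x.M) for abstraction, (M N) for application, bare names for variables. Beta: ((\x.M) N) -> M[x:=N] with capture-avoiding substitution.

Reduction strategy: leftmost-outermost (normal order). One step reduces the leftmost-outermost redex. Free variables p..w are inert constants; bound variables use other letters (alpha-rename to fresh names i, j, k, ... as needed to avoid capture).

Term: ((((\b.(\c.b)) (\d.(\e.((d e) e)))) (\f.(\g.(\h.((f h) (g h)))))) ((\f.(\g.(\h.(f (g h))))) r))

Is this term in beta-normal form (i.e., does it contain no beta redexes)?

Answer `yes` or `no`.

Answer: no

Derivation:
Term: ((((\b.(\c.b)) (\d.(\e.((d e) e)))) (\f.(\g.(\h.((f h) (g h)))))) ((\f.(\g.(\h.(f (g h))))) r))
Found 2 beta redex(es).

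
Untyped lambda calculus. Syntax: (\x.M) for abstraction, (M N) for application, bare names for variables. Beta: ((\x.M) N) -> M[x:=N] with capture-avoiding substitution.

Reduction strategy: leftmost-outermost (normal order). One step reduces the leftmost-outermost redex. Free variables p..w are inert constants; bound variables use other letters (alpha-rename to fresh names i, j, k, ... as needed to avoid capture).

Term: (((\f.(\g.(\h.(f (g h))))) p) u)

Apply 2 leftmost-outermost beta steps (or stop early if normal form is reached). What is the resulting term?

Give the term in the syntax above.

Answer: (\h.(p (u h)))

Derivation:
Step 0: (((\f.(\g.(\h.(f (g h))))) p) u)
Step 1: ((\g.(\h.(p (g h)))) u)
Step 2: (\h.(p (u h)))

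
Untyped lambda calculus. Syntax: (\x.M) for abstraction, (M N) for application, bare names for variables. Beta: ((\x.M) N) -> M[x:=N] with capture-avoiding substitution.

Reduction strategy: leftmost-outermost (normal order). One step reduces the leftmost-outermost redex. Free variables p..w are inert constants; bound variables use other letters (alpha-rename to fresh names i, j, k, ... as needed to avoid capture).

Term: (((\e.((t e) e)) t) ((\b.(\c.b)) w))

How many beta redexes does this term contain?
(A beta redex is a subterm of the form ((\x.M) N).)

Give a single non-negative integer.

Term: (((\e.((t e) e)) t) ((\b.(\c.b)) w))
  Redex: ((\e.((t e) e)) t)
  Redex: ((\b.(\c.b)) w)
Total redexes: 2

Answer: 2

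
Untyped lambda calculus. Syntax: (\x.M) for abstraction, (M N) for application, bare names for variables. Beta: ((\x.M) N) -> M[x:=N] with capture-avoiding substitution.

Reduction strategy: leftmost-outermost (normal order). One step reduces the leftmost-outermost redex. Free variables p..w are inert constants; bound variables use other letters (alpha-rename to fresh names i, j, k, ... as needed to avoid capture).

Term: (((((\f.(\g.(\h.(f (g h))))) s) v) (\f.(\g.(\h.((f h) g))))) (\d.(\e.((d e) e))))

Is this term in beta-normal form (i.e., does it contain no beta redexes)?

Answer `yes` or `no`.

Answer: no

Derivation:
Term: (((((\f.(\g.(\h.(f (g h))))) s) v) (\f.(\g.(\h.((f h) g))))) (\d.(\e.((d e) e))))
Found 1 beta redex(es).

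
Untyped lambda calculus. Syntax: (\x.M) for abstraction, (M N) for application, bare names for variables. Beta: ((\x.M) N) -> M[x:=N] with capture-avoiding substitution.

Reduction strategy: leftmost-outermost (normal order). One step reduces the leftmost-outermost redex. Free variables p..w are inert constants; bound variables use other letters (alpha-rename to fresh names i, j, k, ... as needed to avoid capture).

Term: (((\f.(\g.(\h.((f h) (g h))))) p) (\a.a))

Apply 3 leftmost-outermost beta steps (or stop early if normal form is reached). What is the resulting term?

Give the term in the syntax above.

Answer: (\h.((p h) h))

Derivation:
Step 0: (((\f.(\g.(\h.((f h) (g h))))) p) (\a.a))
Step 1: ((\g.(\h.((p h) (g h)))) (\a.a))
Step 2: (\h.((p h) ((\a.a) h)))
Step 3: (\h.((p h) h))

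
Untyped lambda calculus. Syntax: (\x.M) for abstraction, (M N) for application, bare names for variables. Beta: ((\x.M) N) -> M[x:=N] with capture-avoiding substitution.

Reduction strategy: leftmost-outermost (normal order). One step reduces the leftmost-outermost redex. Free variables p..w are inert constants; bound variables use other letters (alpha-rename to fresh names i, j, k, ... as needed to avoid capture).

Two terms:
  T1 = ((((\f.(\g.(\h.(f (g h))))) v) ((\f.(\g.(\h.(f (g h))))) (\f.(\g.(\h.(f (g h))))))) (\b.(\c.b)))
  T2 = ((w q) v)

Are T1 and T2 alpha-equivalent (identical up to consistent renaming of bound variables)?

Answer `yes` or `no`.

Term 1: ((((\f.(\g.(\h.(f (g h))))) v) ((\f.(\g.(\h.(f (g h))))) (\f.(\g.(\h.(f (g h))))))) (\b.(\c.b)))
Term 2: ((w q) v)
Alpha-equivalence: compare structure up to binder renaming.
Result: False

Answer: no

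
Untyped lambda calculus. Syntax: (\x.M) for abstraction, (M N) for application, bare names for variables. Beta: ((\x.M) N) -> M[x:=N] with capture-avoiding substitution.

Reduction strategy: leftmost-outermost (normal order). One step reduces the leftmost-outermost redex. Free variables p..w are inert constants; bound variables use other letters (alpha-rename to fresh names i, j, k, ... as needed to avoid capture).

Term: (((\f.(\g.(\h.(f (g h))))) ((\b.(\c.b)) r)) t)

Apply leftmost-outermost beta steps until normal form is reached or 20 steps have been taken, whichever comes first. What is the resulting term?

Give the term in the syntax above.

Answer: (\h.r)

Derivation:
Step 0: (((\f.(\g.(\h.(f (g h))))) ((\b.(\c.b)) r)) t)
Step 1: ((\g.(\h.(((\b.(\c.b)) r) (g h)))) t)
Step 2: (\h.(((\b.(\c.b)) r) (t h)))
Step 3: (\h.((\c.r) (t h)))
Step 4: (\h.r)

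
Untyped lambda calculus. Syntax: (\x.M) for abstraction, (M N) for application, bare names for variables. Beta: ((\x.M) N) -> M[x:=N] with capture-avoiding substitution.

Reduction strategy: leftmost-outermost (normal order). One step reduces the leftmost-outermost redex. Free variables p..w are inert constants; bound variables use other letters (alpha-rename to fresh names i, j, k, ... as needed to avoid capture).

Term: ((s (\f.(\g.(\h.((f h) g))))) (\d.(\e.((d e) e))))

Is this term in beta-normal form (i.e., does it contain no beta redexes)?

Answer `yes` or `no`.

Term: ((s (\f.(\g.(\h.((f h) g))))) (\d.(\e.((d e) e))))
No beta redexes found.

Answer: yes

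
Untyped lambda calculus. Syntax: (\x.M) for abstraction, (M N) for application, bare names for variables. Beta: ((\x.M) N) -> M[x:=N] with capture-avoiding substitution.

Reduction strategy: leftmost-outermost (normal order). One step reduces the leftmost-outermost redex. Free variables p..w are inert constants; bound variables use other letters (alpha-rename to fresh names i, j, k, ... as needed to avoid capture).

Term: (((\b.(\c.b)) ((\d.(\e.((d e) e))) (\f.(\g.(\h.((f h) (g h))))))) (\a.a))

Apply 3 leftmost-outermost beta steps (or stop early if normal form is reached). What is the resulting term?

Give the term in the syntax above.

Answer: (\e.(((\f.(\g.(\h.((f h) (g h))))) e) e))

Derivation:
Step 0: (((\b.(\c.b)) ((\d.(\e.((d e) e))) (\f.(\g.(\h.((f h) (g h))))))) (\a.a))
Step 1: ((\c.((\d.(\e.((d e) e))) (\f.(\g.(\h.((f h) (g h))))))) (\a.a))
Step 2: ((\d.(\e.((d e) e))) (\f.(\g.(\h.((f h) (g h))))))
Step 3: (\e.(((\f.(\g.(\h.((f h) (g h))))) e) e))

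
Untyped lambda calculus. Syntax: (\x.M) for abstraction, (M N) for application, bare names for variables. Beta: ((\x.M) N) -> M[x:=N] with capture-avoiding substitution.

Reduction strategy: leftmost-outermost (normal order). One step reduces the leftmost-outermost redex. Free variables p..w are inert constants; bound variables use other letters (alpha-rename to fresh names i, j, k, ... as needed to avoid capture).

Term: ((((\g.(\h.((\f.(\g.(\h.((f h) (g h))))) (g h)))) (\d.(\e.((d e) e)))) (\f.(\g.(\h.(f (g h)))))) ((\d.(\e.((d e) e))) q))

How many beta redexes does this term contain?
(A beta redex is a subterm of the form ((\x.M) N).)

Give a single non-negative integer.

Answer: 3

Derivation:
Term: ((((\g.(\h.((\f.(\g.(\h.((f h) (g h))))) (g h)))) (\d.(\e.((d e) e)))) (\f.(\g.(\h.(f (g h)))))) ((\d.(\e.((d e) e))) q))
  Redex: ((\g.(\h.((\f.(\g.(\h.((f h) (g h))))) (g h)))) (\d.(\e.((d e) e))))
  Redex: ((\f.(\g.(\h.((f h) (g h))))) (g h))
  Redex: ((\d.(\e.((d e) e))) q)
Total redexes: 3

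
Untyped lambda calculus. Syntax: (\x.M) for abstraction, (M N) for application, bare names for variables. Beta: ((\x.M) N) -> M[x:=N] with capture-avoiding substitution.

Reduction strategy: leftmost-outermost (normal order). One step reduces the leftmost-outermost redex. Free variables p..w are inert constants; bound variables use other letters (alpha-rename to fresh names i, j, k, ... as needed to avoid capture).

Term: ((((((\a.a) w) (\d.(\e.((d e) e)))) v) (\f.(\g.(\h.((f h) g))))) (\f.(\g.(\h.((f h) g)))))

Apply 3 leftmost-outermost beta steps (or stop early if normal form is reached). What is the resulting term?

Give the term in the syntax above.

Answer: ((((w (\d.(\e.((d e) e)))) v) (\f.(\g.(\h.((f h) g))))) (\f.(\g.(\h.((f h) g)))))

Derivation:
Step 0: ((((((\a.a) w) (\d.(\e.((d e) e)))) v) (\f.(\g.(\h.((f h) g))))) (\f.(\g.(\h.((f h) g)))))
Step 1: ((((w (\d.(\e.((d e) e)))) v) (\f.(\g.(\h.((f h) g))))) (\f.(\g.(\h.((f h) g)))))
Step 2: (normal form reached)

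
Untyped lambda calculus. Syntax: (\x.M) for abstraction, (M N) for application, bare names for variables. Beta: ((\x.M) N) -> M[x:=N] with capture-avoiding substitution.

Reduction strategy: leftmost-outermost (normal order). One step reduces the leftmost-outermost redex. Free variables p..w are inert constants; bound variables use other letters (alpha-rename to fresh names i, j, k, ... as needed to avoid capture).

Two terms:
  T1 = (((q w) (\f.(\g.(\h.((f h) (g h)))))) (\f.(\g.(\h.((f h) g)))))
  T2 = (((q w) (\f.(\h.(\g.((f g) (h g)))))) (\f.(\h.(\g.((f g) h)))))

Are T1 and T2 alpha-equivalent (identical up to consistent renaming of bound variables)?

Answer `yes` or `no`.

Term 1: (((q w) (\f.(\g.(\h.((f h) (g h)))))) (\f.(\g.(\h.((f h) g)))))
Term 2: (((q w) (\f.(\h.(\g.((f g) (h g)))))) (\f.(\h.(\g.((f g) h)))))
Alpha-equivalence: compare structure up to binder renaming.
Result: True

Answer: yes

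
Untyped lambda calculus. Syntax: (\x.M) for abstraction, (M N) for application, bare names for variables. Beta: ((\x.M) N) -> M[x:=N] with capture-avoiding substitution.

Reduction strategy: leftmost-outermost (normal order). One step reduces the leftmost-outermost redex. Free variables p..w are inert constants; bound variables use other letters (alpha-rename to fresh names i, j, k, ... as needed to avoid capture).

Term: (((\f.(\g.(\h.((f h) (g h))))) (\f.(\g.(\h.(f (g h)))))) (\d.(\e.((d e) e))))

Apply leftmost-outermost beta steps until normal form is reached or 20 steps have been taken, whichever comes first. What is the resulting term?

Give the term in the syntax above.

Answer: (\h.(\i.(h ((h i) i))))

Derivation:
Step 0: (((\f.(\g.(\h.((f h) (g h))))) (\f.(\g.(\h.(f (g h)))))) (\d.(\e.((d e) e))))
Step 1: ((\g.(\h.(((\f.(\g.(\h.(f (g h))))) h) (g h)))) (\d.(\e.((d e) e))))
Step 2: (\h.(((\f.(\g.(\h.(f (g h))))) h) ((\d.(\e.((d e) e))) h)))
Step 3: (\h.((\g.(\i.(h (g i)))) ((\d.(\e.((d e) e))) h)))
Step 4: (\h.(\i.(h (((\d.(\e.((d e) e))) h) i))))
Step 5: (\h.(\i.(h ((\e.((h e) e)) i))))
Step 6: (\h.(\i.(h ((h i) i))))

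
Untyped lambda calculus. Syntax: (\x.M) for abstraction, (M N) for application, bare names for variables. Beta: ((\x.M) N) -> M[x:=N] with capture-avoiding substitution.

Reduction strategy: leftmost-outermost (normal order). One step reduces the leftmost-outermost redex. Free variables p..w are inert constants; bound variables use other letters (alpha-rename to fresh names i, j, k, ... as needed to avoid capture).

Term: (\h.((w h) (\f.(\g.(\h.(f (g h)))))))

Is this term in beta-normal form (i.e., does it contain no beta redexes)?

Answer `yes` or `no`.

Answer: yes

Derivation:
Term: (\h.((w h) (\f.(\g.(\h.(f (g h)))))))
No beta redexes found.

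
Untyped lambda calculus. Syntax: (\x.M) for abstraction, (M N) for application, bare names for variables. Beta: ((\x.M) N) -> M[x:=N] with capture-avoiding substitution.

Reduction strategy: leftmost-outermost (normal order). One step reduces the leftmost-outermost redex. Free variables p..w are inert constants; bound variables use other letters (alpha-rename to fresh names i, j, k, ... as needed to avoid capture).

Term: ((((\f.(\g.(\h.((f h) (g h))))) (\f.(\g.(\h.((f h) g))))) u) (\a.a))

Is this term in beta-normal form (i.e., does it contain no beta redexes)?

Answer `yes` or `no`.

Term: ((((\f.(\g.(\h.((f h) (g h))))) (\f.(\g.(\h.((f h) g))))) u) (\a.a))
Found 1 beta redex(es).

Answer: no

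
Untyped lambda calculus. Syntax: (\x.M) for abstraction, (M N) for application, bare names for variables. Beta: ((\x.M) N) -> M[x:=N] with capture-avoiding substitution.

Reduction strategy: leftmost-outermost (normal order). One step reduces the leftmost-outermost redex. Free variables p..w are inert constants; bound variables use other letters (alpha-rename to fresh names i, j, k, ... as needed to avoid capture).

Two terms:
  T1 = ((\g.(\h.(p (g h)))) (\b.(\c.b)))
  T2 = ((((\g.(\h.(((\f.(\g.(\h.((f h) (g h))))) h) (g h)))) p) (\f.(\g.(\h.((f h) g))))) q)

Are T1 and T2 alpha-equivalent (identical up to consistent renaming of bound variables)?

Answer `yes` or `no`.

Answer: no

Derivation:
Term 1: ((\g.(\h.(p (g h)))) (\b.(\c.b)))
Term 2: ((((\g.(\h.(((\f.(\g.(\h.((f h) (g h))))) h) (g h)))) p) (\f.(\g.(\h.((f h) g))))) q)
Alpha-equivalence: compare structure up to binder renaming.
Result: False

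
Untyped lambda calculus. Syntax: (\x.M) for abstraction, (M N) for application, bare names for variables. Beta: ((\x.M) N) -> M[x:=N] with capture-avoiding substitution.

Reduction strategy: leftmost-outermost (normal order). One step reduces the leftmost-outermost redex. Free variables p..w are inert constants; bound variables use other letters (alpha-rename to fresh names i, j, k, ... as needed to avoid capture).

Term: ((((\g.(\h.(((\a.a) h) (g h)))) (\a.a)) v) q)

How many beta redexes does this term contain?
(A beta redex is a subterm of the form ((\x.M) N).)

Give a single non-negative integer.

Answer: 2

Derivation:
Term: ((((\g.(\h.(((\a.a) h) (g h)))) (\a.a)) v) q)
  Redex: ((\g.(\h.(((\a.a) h) (g h)))) (\a.a))
  Redex: ((\a.a) h)
Total redexes: 2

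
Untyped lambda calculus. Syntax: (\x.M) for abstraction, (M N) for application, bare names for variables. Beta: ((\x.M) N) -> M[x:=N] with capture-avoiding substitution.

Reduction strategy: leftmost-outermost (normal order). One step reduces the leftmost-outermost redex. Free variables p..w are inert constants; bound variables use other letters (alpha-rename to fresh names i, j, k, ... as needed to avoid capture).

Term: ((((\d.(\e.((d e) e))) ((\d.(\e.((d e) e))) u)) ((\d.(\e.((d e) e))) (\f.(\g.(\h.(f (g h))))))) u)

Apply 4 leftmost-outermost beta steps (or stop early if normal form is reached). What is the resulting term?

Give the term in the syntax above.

Step 0: ((((\d.(\e.((d e) e))) ((\d.(\e.((d e) e))) u)) ((\d.(\e.((d e) e))) (\f.(\g.(\h.(f (g h))))))) u)
Step 1: (((\e.((((\d.(\e.((d e) e))) u) e) e)) ((\d.(\e.((d e) e))) (\f.(\g.(\h.(f (g h))))))) u)
Step 2: (((((\d.(\e.((d e) e))) u) ((\d.(\e.((d e) e))) (\f.(\g.(\h.(f (g h))))))) ((\d.(\e.((d e) e))) (\f.(\g.(\h.(f (g h))))))) u)
Step 3: ((((\e.((u e) e)) ((\d.(\e.((d e) e))) (\f.(\g.(\h.(f (g h))))))) ((\d.(\e.((d e) e))) (\f.(\g.(\h.(f (g h))))))) u)
Step 4: ((((u ((\d.(\e.((d e) e))) (\f.(\g.(\h.(f (g h))))))) ((\d.(\e.((d e) e))) (\f.(\g.(\h.(f (g h))))))) ((\d.(\e.((d e) e))) (\f.(\g.(\h.(f (g h))))))) u)

Answer: ((((u ((\d.(\e.((d e) e))) (\f.(\g.(\h.(f (g h))))))) ((\d.(\e.((d e) e))) (\f.(\g.(\h.(f (g h))))))) ((\d.(\e.((d e) e))) (\f.(\g.(\h.(f (g h))))))) u)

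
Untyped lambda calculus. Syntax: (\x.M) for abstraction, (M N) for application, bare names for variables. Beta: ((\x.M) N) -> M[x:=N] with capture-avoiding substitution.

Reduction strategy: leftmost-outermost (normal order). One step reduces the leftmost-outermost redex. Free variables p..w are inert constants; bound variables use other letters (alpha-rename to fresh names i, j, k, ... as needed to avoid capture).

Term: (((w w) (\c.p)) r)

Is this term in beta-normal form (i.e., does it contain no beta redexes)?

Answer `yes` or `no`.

Term: (((w w) (\c.p)) r)
No beta redexes found.

Answer: yes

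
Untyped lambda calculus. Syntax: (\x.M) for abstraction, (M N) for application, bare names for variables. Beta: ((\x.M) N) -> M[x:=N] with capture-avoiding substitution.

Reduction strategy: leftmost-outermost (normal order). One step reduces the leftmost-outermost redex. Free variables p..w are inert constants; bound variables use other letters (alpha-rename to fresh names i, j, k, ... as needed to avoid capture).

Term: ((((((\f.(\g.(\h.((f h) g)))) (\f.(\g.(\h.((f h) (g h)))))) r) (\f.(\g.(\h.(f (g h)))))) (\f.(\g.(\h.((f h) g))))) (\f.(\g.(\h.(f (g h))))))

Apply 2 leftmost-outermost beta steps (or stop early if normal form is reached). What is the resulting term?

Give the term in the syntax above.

Step 0: ((((((\f.(\g.(\h.((f h) g)))) (\f.(\g.(\h.((f h) (g h)))))) r) (\f.(\g.(\h.(f (g h)))))) (\f.(\g.(\h.((f h) g))))) (\f.(\g.(\h.(f (g h))))))
Step 1: (((((\g.(\h.(((\f.(\g.(\h.((f h) (g h))))) h) g))) r) (\f.(\g.(\h.(f (g h)))))) (\f.(\g.(\h.((f h) g))))) (\f.(\g.(\h.(f (g h))))))
Step 2: ((((\h.(((\f.(\g.(\h.((f h) (g h))))) h) r)) (\f.(\g.(\h.(f (g h)))))) (\f.(\g.(\h.((f h) g))))) (\f.(\g.(\h.(f (g h))))))

Answer: ((((\h.(((\f.(\g.(\h.((f h) (g h))))) h) r)) (\f.(\g.(\h.(f (g h)))))) (\f.(\g.(\h.((f h) g))))) (\f.(\g.(\h.(f (g h))))))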